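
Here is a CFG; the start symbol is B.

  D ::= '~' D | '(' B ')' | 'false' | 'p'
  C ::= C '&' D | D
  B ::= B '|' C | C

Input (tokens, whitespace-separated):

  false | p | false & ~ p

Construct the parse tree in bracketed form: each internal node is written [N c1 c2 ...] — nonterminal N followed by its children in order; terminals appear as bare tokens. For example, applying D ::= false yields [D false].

B
B | C
B | C | C
C | C | C
D | C | C
false | C | C
false | D | C
false | p | C
false | p | C & D
false | p | D & D
false | p | false & D
false | p | false & ~ D
false | p | false & ~ p

[B [B [B [C [D false]]] | [C [D p]]] | [C [C [D false]] & [D ~ [D p]]]]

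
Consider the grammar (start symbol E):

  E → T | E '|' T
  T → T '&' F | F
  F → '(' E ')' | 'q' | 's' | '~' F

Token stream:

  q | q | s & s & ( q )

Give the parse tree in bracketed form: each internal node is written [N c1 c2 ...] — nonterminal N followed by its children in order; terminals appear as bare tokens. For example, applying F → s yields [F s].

[E [E [E [T [F q]]] | [T [F q]]] | [T [T [T [F s]] & [F s]] & [F ( [E [T [F q]]] )]]]

E
E | T
E | T | T
T | T | T
F | T | T
q | T | T
q | F | T
q | q | T
q | q | T & F
q | q | T & F & F
q | q | F & F & F
q | q | s & F & F
q | q | s & s & F
q | q | s & s & ( E )
q | q | s & s & ( T )
q | q | s & s & ( F )
q | q | s & s & ( q )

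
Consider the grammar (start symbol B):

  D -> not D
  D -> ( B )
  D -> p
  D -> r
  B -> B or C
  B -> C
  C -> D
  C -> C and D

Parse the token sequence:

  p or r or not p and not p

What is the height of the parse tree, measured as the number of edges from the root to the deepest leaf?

5

[B [B [B [C [D p]]] or [C [D r]]] or [C [C [D not [D p]]] and [D not [D p]]]]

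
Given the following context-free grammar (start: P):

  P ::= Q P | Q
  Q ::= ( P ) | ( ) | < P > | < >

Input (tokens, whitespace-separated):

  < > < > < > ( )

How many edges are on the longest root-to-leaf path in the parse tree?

5

[P [Q < >] [P [Q < >] [P [Q < >] [P [Q ( )]]]]]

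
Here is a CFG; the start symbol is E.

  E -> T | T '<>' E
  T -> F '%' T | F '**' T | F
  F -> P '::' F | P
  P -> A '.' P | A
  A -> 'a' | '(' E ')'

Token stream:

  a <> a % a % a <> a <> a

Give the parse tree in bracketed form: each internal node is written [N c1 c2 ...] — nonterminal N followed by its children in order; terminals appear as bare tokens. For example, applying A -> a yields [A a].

[E [T [F [P [A a]]]] <> [E [T [F [P [A a]]] % [T [F [P [A a]]] % [T [F [P [A a]]]]]] <> [E [T [F [P [A a]]]] <> [E [T [F [P [A a]]]]]]]]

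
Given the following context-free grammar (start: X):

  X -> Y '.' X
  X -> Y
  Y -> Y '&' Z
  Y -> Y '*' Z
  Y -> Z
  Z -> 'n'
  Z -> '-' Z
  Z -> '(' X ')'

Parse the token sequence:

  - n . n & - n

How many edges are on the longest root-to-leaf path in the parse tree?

[X [Y [Z - [Z n]]] . [X [Y [Y [Z n]] & [Z - [Z n]]]]]

5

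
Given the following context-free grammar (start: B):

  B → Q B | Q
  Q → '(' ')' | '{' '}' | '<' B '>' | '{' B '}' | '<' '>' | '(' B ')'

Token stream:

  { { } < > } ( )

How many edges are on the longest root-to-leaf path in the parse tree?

5

[B [Q { [B [Q { }] [B [Q < >]]] }] [B [Q ( )]]]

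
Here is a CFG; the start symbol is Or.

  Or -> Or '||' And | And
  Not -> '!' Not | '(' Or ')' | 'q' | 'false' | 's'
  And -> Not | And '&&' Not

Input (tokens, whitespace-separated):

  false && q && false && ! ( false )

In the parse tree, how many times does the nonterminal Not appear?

[Or [And [And [And [And [Not false]] && [Not q]] && [Not false]] && [Not ! [Not ( [Or [And [Not false]]] )]]]]

6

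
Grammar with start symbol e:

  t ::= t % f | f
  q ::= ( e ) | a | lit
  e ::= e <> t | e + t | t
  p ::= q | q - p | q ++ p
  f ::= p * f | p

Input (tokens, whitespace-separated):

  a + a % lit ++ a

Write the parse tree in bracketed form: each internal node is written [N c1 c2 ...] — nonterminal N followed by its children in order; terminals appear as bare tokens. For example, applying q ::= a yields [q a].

e
e + t
t + t
f + t
p + t
q + t
a + t
a + t % f
a + f % f
a + p % f
a + q % f
a + a % f
a + a % p
a + a % q ++ p
a + a % lit ++ p
a + a % lit ++ q
a + a % lit ++ a

[e [e [t [f [p [q a]]]]] + [t [t [f [p [q a]]]] % [f [p [q lit] ++ [p [q a]]]]]]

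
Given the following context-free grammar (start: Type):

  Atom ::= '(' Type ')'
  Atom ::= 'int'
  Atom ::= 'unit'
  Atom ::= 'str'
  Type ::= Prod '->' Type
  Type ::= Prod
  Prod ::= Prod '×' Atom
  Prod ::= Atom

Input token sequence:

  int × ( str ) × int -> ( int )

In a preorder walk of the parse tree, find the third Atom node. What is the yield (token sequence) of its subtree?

str

[Type [Prod [Prod [Prod [Atom int]] × [Atom ( [Type [Prod [Atom str]]] )]] × [Atom int]] -> [Type [Prod [Atom ( [Type [Prod [Atom int]]] )]]]]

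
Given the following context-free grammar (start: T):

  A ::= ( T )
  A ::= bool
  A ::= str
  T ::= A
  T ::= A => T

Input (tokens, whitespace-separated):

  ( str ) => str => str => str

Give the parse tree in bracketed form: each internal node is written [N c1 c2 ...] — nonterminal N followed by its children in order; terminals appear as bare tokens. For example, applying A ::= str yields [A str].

[T [A ( [T [A str]] )] => [T [A str] => [T [A str] => [T [A str]]]]]

T
A => T
( T ) => T
( A ) => T
( str ) => T
( str ) => A => T
( str ) => str => T
( str ) => str => A => T
( str ) => str => str => T
( str ) => str => str => A
( str ) => str => str => str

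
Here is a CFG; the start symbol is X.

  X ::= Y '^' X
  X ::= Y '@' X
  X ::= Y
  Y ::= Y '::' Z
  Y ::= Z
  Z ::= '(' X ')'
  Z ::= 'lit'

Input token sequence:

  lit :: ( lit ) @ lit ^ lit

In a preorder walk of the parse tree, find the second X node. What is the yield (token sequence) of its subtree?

lit

[X [Y [Y [Z lit]] :: [Z ( [X [Y [Z lit]]] )]] @ [X [Y [Z lit]] ^ [X [Y [Z lit]]]]]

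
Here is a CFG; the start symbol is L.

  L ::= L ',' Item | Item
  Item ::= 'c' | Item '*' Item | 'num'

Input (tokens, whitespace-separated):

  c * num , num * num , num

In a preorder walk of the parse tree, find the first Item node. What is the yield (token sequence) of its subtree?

c * num

[L [L [L [Item [Item c] * [Item num]]] , [Item [Item num] * [Item num]]] , [Item num]]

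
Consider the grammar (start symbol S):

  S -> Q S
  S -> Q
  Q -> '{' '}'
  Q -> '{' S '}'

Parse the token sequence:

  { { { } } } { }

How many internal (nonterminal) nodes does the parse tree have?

[S [Q { [S [Q { [S [Q { }]] }]] }] [S [Q { }]]]

8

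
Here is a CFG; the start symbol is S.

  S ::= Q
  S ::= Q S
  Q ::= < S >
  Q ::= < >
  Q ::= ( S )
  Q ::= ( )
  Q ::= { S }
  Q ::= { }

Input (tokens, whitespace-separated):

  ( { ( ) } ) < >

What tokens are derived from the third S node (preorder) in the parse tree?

( )

[S [Q ( [S [Q { [S [Q ( )]] }]] )] [S [Q < >]]]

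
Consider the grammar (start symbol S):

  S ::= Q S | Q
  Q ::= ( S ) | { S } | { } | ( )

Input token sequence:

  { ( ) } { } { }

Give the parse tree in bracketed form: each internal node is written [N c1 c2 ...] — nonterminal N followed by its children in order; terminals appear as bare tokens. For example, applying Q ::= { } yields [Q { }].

S
Q S
{ S } S
{ Q } S
{ ( ) } S
{ ( ) } Q S
{ ( ) } { } S
{ ( ) } { } Q
{ ( ) } { } { }

[S [Q { [S [Q ( )]] }] [S [Q { }] [S [Q { }]]]]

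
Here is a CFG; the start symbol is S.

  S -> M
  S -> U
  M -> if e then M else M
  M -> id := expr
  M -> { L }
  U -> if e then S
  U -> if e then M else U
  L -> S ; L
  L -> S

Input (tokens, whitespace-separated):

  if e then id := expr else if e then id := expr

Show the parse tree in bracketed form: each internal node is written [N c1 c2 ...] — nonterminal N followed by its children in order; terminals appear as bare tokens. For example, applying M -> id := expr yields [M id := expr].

[S [U if e then [M id := expr] else [U if e then [S [M id := expr]]]]]

S
U
if e then M else U
if e then id := expr else U
if e then id := expr else if e then S
if e then id := expr else if e then M
if e then id := expr else if e then id := expr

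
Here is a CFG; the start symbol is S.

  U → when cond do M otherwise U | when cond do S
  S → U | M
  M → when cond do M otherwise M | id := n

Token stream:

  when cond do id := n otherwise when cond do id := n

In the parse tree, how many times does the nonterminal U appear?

2

[S [U when cond do [M id := n] otherwise [U when cond do [S [M id := n]]]]]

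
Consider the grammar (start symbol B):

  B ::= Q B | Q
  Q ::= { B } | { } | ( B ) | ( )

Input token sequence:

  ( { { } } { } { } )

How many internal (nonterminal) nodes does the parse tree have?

10

[B [Q ( [B [Q { [B [Q { }]] }] [B [Q { }] [B [Q { }]]]] )]]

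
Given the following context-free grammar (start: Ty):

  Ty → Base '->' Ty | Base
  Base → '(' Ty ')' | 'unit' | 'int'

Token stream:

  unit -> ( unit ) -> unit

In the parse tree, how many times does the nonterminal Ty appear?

4

[Ty [Base unit] -> [Ty [Base ( [Ty [Base unit]] )] -> [Ty [Base unit]]]]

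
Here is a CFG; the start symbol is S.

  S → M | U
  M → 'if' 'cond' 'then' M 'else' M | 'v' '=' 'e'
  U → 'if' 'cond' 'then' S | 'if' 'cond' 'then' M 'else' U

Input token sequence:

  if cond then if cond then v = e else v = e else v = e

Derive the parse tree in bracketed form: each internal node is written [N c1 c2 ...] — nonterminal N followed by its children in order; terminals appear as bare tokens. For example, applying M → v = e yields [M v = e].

[S [M if cond then [M if cond then [M v = e] else [M v = e]] else [M v = e]]]

S
M
if cond then M else M
if cond then if cond then M else M else M
if cond then if cond then v = e else M else M
if cond then if cond then v = e else v = e else M
if cond then if cond then v = e else v = e else v = e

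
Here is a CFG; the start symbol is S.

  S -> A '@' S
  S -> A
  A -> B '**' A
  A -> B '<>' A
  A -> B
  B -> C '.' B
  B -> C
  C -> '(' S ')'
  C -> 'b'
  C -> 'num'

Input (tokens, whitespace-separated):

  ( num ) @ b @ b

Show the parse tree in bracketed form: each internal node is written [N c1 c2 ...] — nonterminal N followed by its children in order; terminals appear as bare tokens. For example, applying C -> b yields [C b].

[S [A [B [C ( [S [A [B [C num]]]] )]]] @ [S [A [B [C b]]] @ [S [A [B [C b]]]]]]

S
A @ S
B @ S
C @ S
( S ) @ S
( A ) @ S
( B ) @ S
( C ) @ S
( num ) @ S
( num ) @ A @ S
( num ) @ B @ S
( num ) @ C @ S
( num ) @ b @ S
( num ) @ b @ A
( num ) @ b @ B
( num ) @ b @ C
( num ) @ b @ b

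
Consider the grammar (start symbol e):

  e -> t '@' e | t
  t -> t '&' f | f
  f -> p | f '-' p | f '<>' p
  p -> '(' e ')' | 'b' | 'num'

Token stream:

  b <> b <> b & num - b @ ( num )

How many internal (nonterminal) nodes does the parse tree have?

21

[e [t [t [f [f [f [p b]] <> [p b]] <> [p b]]] & [f [f [p num]] - [p b]]] @ [e [t [f [p ( [e [t [f [p num]]]] )]]]]]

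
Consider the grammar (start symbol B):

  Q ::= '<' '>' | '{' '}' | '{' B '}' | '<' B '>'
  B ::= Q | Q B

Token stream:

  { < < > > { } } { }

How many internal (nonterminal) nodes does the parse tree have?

10

[B [Q { [B [Q < [B [Q < >]] >] [B [Q { }]]] }] [B [Q { }]]]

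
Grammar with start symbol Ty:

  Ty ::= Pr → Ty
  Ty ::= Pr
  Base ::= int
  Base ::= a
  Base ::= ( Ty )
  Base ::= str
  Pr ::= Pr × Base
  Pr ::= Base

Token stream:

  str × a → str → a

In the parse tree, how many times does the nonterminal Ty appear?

3

[Ty [Pr [Pr [Base str]] × [Base a]] → [Ty [Pr [Base str]] → [Ty [Pr [Base a]]]]]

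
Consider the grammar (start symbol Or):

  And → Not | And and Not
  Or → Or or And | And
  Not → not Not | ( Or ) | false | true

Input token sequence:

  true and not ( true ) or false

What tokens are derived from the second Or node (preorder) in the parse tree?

true and not ( true )

[Or [Or [And [And [Not true]] and [Not not [Not ( [Or [And [Not true]]] )]]]] or [And [Not false]]]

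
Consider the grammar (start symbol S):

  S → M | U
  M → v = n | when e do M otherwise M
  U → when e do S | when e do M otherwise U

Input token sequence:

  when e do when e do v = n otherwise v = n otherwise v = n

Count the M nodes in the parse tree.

[S [M when e do [M when e do [M v = n] otherwise [M v = n]] otherwise [M v = n]]]

5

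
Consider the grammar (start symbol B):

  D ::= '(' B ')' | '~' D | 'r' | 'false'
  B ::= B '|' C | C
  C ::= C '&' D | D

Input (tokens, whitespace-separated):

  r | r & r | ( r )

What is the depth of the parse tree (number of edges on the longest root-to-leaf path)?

6

[B [B [B [C [D r]]] | [C [C [D r]] & [D r]]] | [C [D ( [B [C [D r]]] )]]]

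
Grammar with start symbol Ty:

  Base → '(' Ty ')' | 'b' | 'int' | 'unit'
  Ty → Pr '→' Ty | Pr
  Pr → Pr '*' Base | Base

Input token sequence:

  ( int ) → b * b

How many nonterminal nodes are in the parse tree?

[Ty [Pr [Base ( [Ty [Pr [Base int]]] )]] → [Ty [Pr [Pr [Base b]] * [Base b]]]]

11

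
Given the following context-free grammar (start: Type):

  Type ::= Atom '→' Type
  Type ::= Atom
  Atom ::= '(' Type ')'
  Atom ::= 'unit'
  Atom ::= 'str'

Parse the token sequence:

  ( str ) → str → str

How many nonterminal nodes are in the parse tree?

[Type [Atom ( [Type [Atom str]] )] → [Type [Atom str] → [Type [Atom str]]]]

8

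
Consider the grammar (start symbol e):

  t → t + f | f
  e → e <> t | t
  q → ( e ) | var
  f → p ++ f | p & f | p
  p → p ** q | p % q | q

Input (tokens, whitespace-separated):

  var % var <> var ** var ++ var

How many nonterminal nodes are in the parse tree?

[e [e [t [f [p [p [q var]] % [q var]]]]] <> [t [f [p [p [q var]] ** [q var]] ++ [f [p [q var]]]]]]

17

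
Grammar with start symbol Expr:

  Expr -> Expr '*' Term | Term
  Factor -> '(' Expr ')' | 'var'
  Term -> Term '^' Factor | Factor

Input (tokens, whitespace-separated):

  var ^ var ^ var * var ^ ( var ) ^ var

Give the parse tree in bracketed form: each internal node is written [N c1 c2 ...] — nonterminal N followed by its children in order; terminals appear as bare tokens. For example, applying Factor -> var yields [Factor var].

Expr
Expr * Term
Term * Term
Term ^ Factor * Term
Term ^ Factor ^ Factor * Term
Factor ^ Factor ^ Factor * Term
var ^ Factor ^ Factor * Term
var ^ var ^ Factor * Term
var ^ var ^ var * Term
var ^ var ^ var * Term ^ Factor
var ^ var ^ var * Term ^ Factor ^ Factor
var ^ var ^ var * Factor ^ Factor ^ Factor
var ^ var ^ var * var ^ Factor ^ Factor
var ^ var ^ var * var ^ ( Expr ) ^ Factor
var ^ var ^ var * var ^ ( Term ) ^ Factor
var ^ var ^ var * var ^ ( Factor ) ^ Factor
var ^ var ^ var * var ^ ( var ) ^ Factor
var ^ var ^ var * var ^ ( var ) ^ var

[Expr [Expr [Term [Term [Term [Factor var]] ^ [Factor var]] ^ [Factor var]]] * [Term [Term [Term [Factor var]] ^ [Factor ( [Expr [Term [Factor var]]] )]] ^ [Factor var]]]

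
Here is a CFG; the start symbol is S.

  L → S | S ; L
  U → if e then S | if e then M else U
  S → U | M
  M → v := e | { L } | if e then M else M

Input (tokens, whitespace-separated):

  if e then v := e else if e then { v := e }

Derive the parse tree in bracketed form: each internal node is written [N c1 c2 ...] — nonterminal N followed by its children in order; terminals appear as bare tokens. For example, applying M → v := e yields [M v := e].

[S [U if e then [M v := e] else [U if e then [S [M { [L [S [M v := e]]] }]]]]]

S
U
if e then M else U
if e then v := e else U
if e then v := e else if e then S
if e then v := e else if e then M
if e then v := e else if e then { L }
if e then v := e else if e then { S }
if e then v := e else if e then { M }
if e then v := e else if e then { v := e }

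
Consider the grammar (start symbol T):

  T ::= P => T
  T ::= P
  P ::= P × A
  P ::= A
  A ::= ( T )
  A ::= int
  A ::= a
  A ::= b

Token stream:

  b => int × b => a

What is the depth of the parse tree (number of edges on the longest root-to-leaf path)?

5

[T [P [A b]] => [T [P [P [A int]] × [A b]] => [T [P [A a]]]]]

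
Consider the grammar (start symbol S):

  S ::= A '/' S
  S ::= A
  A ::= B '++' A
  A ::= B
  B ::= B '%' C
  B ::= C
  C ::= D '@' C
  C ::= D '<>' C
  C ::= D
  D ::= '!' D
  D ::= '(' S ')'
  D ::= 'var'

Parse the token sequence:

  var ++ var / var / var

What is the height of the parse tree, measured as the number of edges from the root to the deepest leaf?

7

[S [A [B [C [D var]]] ++ [A [B [C [D var]]]]] / [S [A [B [C [D var]]]] / [S [A [B [C [D var]]]]]]]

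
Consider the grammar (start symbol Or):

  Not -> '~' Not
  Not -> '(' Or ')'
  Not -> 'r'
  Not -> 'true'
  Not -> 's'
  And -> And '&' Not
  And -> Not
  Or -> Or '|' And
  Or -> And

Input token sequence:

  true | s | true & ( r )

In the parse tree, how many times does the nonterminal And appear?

[Or [Or [Or [And [Not true]]] | [And [Not s]]] | [And [And [Not true]] & [Not ( [Or [And [Not r]]] )]]]

5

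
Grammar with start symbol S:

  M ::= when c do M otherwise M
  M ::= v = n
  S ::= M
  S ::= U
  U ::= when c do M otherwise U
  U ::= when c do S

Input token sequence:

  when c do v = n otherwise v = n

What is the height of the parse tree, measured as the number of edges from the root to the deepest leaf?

3

[S [M when c do [M v = n] otherwise [M v = n]]]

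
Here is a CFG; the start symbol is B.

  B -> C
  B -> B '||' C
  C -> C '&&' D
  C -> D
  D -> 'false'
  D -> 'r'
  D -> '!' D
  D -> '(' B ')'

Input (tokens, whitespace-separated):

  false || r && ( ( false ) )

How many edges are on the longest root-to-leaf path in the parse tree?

9

[B [B [C [D false]]] || [C [C [D r]] && [D ( [B [C [D ( [B [C [D false]]] )]]] )]]]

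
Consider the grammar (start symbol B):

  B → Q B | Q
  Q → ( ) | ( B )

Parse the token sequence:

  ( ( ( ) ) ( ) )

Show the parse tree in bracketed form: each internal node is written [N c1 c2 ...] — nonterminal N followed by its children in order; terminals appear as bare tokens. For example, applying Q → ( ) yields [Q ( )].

[B [Q ( [B [Q ( [B [Q ( )]] )] [B [Q ( )]]] )]]

B
Q
( B )
( Q B )
( ( B ) B )
( ( Q ) B )
( ( ( ) ) B )
( ( ( ) ) Q )
( ( ( ) ) ( ) )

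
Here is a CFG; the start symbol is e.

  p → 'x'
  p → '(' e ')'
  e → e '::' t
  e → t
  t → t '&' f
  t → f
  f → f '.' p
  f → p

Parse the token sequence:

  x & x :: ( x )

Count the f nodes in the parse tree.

4

[e [e [t [t [f [p x]]] & [f [p x]]]] :: [t [f [p ( [e [t [f [p x]]]] )]]]]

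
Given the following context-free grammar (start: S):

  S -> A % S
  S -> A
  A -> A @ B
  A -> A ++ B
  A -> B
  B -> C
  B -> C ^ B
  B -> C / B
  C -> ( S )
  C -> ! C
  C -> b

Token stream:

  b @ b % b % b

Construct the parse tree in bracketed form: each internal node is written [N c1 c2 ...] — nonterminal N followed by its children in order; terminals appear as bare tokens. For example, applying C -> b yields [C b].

[S [A [A [B [C b]]] @ [B [C b]]] % [S [A [B [C b]]] % [S [A [B [C b]]]]]]

S
A % S
A @ B % S
B @ B % S
C @ B % S
b @ B % S
b @ C % S
b @ b % S
b @ b % A % S
b @ b % B % S
b @ b % C % S
b @ b % b % S
b @ b % b % A
b @ b % b % B
b @ b % b % C
b @ b % b % b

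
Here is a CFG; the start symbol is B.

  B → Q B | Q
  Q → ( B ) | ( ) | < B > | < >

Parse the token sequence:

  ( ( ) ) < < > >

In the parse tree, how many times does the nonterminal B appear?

4

[B [Q ( [B [Q ( )]] )] [B [Q < [B [Q < >]] >]]]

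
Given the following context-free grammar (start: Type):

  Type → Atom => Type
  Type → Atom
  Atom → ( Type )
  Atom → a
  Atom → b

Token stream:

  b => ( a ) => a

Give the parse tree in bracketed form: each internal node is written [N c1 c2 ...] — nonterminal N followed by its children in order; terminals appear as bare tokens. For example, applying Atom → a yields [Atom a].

Type
Atom => Type
b => Type
b => Atom => Type
b => ( Type ) => Type
b => ( Atom ) => Type
b => ( a ) => Type
b => ( a ) => Atom
b => ( a ) => a

[Type [Atom b] => [Type [Atom ( [Type [Atom a]] )] => [Type [Atom a]]]]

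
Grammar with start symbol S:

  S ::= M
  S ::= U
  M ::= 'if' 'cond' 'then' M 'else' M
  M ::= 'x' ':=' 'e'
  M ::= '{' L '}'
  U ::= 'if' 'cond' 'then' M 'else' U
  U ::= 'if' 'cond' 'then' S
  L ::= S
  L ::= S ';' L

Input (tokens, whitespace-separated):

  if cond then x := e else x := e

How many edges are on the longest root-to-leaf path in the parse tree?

3

[S [M if cond then [M x := e] else [M x := e]]]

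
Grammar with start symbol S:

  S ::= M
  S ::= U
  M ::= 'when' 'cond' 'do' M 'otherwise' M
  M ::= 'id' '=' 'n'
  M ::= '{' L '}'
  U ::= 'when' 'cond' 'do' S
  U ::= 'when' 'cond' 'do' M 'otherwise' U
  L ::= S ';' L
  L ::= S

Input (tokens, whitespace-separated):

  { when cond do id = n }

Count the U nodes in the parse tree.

[S [M { [L [S [U when cond do [S [M id = n]]]]] }]]

1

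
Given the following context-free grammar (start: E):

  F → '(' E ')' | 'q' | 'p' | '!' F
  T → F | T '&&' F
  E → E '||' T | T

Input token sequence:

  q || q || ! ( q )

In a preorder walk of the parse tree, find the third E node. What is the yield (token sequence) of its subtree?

[E [E [E [T [F q]]] || [T [F q]]] || [T [F ! [F ( [E [T [F q]]] )]]]]

q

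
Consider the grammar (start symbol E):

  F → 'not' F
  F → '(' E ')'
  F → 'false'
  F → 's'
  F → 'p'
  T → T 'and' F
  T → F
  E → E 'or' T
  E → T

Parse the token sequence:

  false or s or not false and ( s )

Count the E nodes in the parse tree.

[E [E [E [T [F false]]] or [T [F s]]] or [T [T [F not [F false]]] and [F ( [E [T [F s]]] )]]]

4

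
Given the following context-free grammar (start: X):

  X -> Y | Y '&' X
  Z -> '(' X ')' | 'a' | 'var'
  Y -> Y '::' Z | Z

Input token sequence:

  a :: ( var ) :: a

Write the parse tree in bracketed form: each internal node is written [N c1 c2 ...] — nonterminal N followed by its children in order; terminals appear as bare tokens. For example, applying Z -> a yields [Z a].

[X [Y [Y [Y [Z a]] :: [Z ( [X [Y [Z var]]] )]] :: [Z a]]]

X
Y
Y :: Z
Y :: Z :: Z
Z :: Z :: Z
a :: Z :: Z
a :: ( X ) :: Z
a :: ( Y ) :: Z
a :: ( Z ) :: Z
a :: ( var ) :: Z
a :: ( var ) :: a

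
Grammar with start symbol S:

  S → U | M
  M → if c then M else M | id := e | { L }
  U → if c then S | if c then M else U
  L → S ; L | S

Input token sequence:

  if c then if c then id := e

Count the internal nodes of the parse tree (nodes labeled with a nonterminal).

[S [U if c then [S [U if c then [S [M id := e]]]]]]

6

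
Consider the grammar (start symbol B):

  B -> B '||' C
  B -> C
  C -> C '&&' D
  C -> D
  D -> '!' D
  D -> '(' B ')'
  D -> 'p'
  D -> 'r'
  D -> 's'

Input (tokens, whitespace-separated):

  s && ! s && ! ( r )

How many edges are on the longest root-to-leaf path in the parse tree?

7

[B [C [C [C [D s]] && [D ! [D s]]] && [D ! [D ( [B [C [D r]]] )]]]]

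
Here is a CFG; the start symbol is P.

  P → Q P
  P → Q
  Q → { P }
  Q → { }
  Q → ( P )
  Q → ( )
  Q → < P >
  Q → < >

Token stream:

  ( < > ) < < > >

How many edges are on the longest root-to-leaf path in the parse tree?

[P [Q ( [P [Q < >]] )] [P [Q < [P [Q < >]] >]]]

5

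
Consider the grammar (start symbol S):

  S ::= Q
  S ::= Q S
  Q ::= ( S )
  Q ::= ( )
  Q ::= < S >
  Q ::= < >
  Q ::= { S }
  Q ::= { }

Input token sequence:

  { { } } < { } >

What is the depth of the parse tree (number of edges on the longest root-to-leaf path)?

5

[S [Q { [S [Q { }]] }] [S [Q < [S [Q { }]] >]]]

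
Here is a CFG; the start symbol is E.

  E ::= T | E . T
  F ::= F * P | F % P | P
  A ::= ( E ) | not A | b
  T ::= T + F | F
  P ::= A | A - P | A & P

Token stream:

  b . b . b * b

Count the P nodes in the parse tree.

4

[E [E [E [T [F [P [A b]]]]] . [T [F [P [A b]]]]] . [T [F [F [P [A b]]] * [P [A b]]]]]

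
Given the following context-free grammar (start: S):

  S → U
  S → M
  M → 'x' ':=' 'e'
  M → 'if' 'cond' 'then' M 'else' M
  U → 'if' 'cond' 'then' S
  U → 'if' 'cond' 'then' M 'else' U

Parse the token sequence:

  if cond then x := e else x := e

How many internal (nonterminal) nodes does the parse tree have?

[S [M if cond then [M x := e] else [M x := e]]]

4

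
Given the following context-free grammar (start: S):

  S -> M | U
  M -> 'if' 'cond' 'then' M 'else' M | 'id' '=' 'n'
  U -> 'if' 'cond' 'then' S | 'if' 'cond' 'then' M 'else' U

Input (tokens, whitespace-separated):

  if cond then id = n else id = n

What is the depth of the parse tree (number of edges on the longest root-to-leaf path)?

[S [M if cond then [M id = n] else [M id = n]]]

3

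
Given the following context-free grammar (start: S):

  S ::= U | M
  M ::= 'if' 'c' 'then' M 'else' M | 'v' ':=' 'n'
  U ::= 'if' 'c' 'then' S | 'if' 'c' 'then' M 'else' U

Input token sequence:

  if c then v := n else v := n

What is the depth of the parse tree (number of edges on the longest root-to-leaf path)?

3

[S [M if c then [M v := n] else [M v := n]]]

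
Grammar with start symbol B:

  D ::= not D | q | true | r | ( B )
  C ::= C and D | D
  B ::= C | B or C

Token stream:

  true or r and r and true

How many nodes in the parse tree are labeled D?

[B [B [C [D true]]] or [C [C [C [D r]] and [D r]] and [D true]]]

4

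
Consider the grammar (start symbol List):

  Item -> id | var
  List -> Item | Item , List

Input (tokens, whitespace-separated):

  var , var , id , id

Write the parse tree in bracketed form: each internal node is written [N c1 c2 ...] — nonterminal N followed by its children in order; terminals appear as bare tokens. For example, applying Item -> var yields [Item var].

List
Item , List
var , List
var , Item , List
var , var , List
var , var , Item , List
var , var , id , List
var , var , id , Item
var , var , id , id

[List [Item var] , [List [Item var] , [List [Item id] , [List [Item id]]]]]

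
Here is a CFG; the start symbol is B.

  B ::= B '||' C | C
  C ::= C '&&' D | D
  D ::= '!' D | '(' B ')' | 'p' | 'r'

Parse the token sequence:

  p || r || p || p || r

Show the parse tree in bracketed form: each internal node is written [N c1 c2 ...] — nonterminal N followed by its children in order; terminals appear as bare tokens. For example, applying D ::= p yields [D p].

[B [B [B [B [B [C [D p]]] || [C [D r]]] || [C [D p]]] || [C [D p]]] || [C [D r]]]

B
B || C
B || C || C
B || C || C || C
B || C || C || C || C
C || C || C || C || C
D || C || C || C || C
p || C || C || C || C
p || D || C || C || C
p || r || C || C || C
p || r || D || C || C
p || r || p || C || C
p || r || p || D || C
p || r || p || p || C
p || r || p || p || D
p || r || p || p || r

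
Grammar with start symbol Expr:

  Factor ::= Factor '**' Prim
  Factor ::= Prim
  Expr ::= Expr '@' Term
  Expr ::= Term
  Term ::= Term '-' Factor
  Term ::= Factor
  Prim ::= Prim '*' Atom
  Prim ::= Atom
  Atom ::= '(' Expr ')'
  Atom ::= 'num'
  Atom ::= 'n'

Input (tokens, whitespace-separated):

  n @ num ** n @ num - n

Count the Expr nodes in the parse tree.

3

[Expr [Expr [Expr [Term [Factor [Prim [Atom n]]]]] @ [Term [Factor [Factor [Prim [Atom num]]] ** [Prim [Atom n]]]]] @ [Term [Term [Factor [Prim [Atom num]]]] - [Factor [Prim [Atom n]]]]]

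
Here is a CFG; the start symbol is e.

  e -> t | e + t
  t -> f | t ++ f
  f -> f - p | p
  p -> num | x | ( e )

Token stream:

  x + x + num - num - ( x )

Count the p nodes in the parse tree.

6

[e [e [e [t [f [p x]]]] + [t [f [p x]]]] + [t [f [f [f [p num]] - [p num]] - [p ( [e [t [f [p x]]]] )]]]]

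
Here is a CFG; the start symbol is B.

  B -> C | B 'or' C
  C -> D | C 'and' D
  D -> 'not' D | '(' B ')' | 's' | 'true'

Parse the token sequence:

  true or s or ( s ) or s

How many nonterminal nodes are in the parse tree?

[B [B [B [B [C [D true]]] or [C [D s]]] or [C [D ( [B [C [D s]]] )]]] or [C [D s]]]

15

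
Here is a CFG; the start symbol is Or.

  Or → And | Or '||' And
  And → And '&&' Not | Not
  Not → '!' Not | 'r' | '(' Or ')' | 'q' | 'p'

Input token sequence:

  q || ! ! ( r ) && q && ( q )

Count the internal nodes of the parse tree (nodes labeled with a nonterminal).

[Or [Or [And [Not q]]] || [And [And [And [Not ! [Not ! [Not ( [Or [And [Not r]]] )]]]] && [Not q]] && [Not ( [Or [And [Not q]]] )]]]

18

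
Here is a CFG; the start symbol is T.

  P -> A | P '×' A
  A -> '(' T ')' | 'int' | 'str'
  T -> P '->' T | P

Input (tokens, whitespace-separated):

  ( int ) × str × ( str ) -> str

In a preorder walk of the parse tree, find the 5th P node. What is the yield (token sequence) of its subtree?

str

[T [P [P [P [A ( [T [P [A int]]] )]] × [A str]] × [A ( [T [P [A str]]] )]] -> [T [P [A str]]]]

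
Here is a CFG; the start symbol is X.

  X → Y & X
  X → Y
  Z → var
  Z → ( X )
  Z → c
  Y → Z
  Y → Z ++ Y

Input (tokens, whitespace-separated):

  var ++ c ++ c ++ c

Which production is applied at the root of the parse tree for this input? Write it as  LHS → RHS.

X → Y

[X [Y [Z var] ++ [Y [Z c] ++ [Y [Z c] ++ [Y [Z c]]]]]]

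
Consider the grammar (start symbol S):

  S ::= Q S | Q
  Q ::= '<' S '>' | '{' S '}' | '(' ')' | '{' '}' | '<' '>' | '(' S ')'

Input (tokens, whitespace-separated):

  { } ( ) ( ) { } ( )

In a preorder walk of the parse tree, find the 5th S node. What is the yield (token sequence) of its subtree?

( )

[S [Q { }] [S [Q ( )] [S [Q ( )] [S [Q { }] [S [Q ( )]]]]]]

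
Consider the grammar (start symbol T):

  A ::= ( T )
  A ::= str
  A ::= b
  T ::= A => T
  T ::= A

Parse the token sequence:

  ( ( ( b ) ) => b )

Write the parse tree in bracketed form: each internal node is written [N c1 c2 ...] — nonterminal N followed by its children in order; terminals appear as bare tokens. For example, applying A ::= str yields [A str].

[T [A ( [T [A ( [T [A ( [T [A b]] )]] )] => [T [A b]]] )]]

T
A
( T )
( A => T )
( ( T ) => T )
( ( A ) => T )
( ( ( T ) ) => T )
( ( ( A ) ) => T )
( ( ( b ) ) => T )
( ( ( b ) ) => A )
( ( ( b ) ) => b )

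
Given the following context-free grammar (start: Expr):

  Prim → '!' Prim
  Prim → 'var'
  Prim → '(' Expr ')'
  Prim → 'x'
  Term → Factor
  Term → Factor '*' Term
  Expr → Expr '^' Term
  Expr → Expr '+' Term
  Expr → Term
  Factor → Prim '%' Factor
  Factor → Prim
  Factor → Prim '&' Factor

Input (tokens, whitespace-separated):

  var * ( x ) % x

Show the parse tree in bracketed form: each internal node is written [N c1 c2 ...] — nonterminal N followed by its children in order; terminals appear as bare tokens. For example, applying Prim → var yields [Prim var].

Expr
Term
Factor * Term
Prim * Term
var * Term
var * Factor
var * Prim % Factor
var * ( Expr ) % Factor
var * ( Term ) % Factor
var * ( Factor ) % Factor
var * ( Prim ) % Factor
var * ( x ) % Factor
var * ( x ) % Prim
var * ( x ) % x

[Expr [Term [Factor [Prim var]] * [Term [Factor [Prim ( [Expr [Term [Factor [Prim x]]]] )] % [Factor [Prim x]]]]]]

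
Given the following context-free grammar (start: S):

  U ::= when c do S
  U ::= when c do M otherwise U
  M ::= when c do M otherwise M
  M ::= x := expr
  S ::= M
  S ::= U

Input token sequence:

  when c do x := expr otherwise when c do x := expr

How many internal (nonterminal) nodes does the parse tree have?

6

[S [U when c do [M x := expr] otherwise [U when c do [S [M x := expr]]]]]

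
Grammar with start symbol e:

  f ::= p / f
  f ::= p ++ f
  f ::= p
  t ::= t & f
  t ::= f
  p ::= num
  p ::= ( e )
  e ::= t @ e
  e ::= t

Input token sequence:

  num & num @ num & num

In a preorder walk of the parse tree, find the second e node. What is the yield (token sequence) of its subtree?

[e [t [t [f [p num]]] & [f [p num]]] @ [e [t [t [f [p num]]] & [f [p num]]]]]

num & num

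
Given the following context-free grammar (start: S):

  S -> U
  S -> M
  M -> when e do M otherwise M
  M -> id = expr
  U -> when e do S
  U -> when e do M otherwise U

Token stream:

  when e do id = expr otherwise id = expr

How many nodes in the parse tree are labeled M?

[S [M when e do [M id = expr] otherwise [M id = expr]]]

3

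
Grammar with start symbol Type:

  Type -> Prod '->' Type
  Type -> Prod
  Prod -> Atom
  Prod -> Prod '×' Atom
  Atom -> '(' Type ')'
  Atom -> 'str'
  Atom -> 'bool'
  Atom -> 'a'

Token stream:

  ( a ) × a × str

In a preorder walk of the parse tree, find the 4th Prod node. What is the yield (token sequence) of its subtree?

a

[Type [Prod [Prod [Prod [Atom ( [Type [Prod [Atom a]]] )]] × [Atom a]] × [Atom str]]]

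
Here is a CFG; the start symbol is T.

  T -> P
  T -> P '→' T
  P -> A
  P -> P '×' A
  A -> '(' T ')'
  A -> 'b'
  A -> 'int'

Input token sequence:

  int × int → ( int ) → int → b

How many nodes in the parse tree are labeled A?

[T [P [P [A int]] × [A int]] → [T [P [A ( [T [P [A int]]] )]] → [T [P [A int]] → [T [P [A b]]]]]]

6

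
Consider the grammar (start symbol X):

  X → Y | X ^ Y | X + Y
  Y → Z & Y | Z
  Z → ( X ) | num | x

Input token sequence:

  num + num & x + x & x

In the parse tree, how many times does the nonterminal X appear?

3

[X [X [X [Y [Z num]]] + [Y [Z num] & [Y [Z x]]]] + [Y [Z x] & [Y [Z x]]]]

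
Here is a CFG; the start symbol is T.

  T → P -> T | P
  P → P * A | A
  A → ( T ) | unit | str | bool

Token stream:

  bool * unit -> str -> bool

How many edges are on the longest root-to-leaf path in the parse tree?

5

[T [P [P [A bool]] * [A unit]] -> [T [P [A str]] -> [T [P [A bool]]]]]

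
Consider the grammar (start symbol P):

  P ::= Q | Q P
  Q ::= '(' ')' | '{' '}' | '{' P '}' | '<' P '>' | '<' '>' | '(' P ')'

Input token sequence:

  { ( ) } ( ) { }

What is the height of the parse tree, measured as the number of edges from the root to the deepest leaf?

[P [Q { [P [Q ( )]] }] [P [Q ( )] [P [Q { }]]]]

4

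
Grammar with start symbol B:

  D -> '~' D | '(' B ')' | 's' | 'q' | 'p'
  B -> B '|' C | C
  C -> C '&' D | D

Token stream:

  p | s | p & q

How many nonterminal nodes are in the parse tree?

11

[B [B [B [C [D p]]] | [C [D s]]] | [C [C [D p]] & [D q]]]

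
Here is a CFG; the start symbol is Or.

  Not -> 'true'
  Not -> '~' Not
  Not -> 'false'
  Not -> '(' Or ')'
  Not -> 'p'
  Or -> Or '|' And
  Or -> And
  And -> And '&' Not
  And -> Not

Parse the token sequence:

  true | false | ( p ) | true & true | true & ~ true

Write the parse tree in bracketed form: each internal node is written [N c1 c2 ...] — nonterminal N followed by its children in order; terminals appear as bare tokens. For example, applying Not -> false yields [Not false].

Or
Or | And
Or | And | And
Or | And | And | And
Or | And | And | And | And
And | And | And | And | And
Not | And | And | And | And
true | And | And | And | And
true | Not | And | And | And
true | false | And | And | And
true | false | Not | And | And
true | false | ( Or ) | And | And
true | false | ( And ) | And | And
true | false | ( Not ) | And | And
true | false | ( p ) | And | And
true | false | ( p ) | And & Not | And
true | false | ( p ) | Not & Not | And
true | false | ( p ) | true & Not | And
true | false | ( p ) | true & true | And
true | false | ( p ) | true & true | And & Not
true | false | ( p ) | true & true | Not & Not
true | false | ( p ) | true & true | true & Not
true | false | ( p ) | true & true | true & ~ Not
true | false | ( p ) | true & true | true & ~ true

[Or [Or [Or [Or [Or [And [Not true]]] | [And [Not false]]] | [And [Not ( [Or [And [Not p]]] )]]] | [And [And [Not true]] & [Not true]]] | [And [And [Not true]] & [Not ~ [Not true]]]]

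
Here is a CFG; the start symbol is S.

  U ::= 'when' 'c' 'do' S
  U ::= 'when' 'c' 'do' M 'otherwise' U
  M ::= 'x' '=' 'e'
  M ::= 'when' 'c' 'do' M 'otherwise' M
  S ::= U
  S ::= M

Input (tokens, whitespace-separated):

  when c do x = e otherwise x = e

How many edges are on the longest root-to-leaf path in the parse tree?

3

[S [M when c do [M x = e] otherwise [M x = e]]]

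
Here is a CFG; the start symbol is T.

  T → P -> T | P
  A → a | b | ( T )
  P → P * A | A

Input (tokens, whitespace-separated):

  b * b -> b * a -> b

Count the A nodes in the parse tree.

5

[T [P [P [A b]] * [A b]] -> [T [P [P [A b]] * [A a]] -> [T [P [A b]]]]]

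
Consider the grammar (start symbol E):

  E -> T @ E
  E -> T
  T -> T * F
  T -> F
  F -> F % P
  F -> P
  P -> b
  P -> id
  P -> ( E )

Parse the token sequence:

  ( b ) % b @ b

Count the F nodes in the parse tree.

[E [T [F [F [P ( [E [T [F [P b]]]] )]] % [P b]]] @ [E [T [F [P b]]]]]

4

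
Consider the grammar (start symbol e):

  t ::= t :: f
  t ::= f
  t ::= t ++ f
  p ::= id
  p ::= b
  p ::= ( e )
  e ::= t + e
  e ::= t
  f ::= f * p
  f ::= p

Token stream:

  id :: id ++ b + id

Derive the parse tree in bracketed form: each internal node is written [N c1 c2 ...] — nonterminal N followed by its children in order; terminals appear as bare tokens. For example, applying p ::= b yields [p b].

e
t + e
t ++ f + e
t :: f ++ f + e
f :: f ++ f + e
p :: f ++ f + e
id :: f ++ f + e
id :: p ++ f + e
id :: id ++ f + e
id :: id ++ p + e
id :: id ++ b + e
id :: id ++ b + t
id :: id ++ b + f
id :: id ++ b + p
id :: id ++ b + id

[e [t [t [t [f [p id]]] :: [f [p id]]] ++ [f [p b]]] + [e [t [f [p id]]]]]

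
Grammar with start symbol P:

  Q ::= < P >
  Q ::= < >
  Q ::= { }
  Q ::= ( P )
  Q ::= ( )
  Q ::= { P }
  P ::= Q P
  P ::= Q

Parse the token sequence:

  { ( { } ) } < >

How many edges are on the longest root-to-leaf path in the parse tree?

6

[P [Q { [P [Q ( [P [Q { }]] )]] }] [P [Q < >]]]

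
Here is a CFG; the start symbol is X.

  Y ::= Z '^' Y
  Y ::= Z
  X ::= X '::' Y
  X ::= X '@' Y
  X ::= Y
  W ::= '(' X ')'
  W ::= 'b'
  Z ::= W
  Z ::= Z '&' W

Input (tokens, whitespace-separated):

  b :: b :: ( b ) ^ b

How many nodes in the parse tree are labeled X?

[X [X [X [Y [Z [W b]]]] :: [Y [Z [W b]]]] :: [Y [Z [W ( [X [Y [Z [W b]]]] )]] ^ [Y [Z [W b]]]]]

4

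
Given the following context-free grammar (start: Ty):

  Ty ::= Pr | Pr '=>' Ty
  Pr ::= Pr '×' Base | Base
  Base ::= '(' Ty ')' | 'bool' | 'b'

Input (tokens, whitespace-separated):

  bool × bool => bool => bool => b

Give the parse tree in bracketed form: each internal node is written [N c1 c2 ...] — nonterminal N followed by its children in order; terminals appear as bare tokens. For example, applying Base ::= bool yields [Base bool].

[Ty [Pr [Pr [Base bool]] × [Base bool]] => [Ty [Pr [Base bool]] => [Ty [Pr [Base bool]] => [Ty [Pr [Base b]]]]]]

Ty
Pr => Ty
Pr × Base => Ty
Base × Base => Ty
bool × Base => Ty
bool × bool => Ty
bool × bool => Pr => Ty
bool × bool => Base => Ty
bool × bool => bool => Ty
bool × bool => bool => Pr => Ty
bool × bool => bool => Base => Ty
bool × bool => bool => bool => Ty
bool × bool => bool => bool => Pr
bool × bool => bool => bool => Base
bool × bool => bool => bool => b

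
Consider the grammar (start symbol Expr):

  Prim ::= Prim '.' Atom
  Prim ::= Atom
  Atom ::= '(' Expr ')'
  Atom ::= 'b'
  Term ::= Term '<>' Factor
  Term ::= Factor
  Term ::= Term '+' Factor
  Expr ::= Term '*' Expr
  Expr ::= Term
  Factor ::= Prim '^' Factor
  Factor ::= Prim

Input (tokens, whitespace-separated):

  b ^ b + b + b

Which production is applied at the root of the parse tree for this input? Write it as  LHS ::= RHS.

[Expr [Term [Term [Term [Factor [Prim [Atom b]] ^ [Factor [Prim [Atom b]]]]] + [Factor [Prim [Atom b]]]] + [Factor [Prim [Atom b]]]]]

Expr ::= Term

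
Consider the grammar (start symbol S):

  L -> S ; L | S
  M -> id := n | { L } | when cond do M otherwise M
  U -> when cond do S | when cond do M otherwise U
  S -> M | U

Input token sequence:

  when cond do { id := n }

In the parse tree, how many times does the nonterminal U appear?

[S [U when cond do [S [M { [L [S [M id := n]]] }]]]]

1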